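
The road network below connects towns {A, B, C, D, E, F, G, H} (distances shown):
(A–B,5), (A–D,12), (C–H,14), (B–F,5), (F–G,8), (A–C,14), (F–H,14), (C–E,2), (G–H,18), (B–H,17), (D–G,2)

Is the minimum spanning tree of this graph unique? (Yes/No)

No

Kruskal's algorithm — process edges by increasing weight (ties by edge label):
C–E (2): add — endpoints in different components.
D–G (2): add — endpoints in different components.
A–B (5): add — endpoints in different components.
B–F (5): add — endpoints in different components.
F–G (8): add — endpoints in different components.
A–D (12): skip — A and D already connected.
A–C (14): add — endpoints in different components.
C–H (14): add — endpoints in different components.
Non-tree edge F–H has weight 14, equal to the heaviest edge on its tree cycle — swapping gives another MST of the same weight. Not unique.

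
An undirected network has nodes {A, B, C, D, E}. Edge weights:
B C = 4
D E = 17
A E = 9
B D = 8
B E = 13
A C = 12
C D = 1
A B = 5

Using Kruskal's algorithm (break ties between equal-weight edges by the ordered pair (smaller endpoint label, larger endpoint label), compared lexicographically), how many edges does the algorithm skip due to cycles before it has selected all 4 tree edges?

Kruskal's algorithm — process edges by increasing weight (ties by edge label):
C D (1): add. Components now {A} {B} {C,D} {E}
B C (4): add. Components now {A} {B,C,D} {E}
A B (5): add. Components now {A,B,C,D} {E}
B D (8): skip — B and D already connected.
A E (9): add. Components now {A,B,C,D,E}
Edges rejected before the tree was complete: 1.

1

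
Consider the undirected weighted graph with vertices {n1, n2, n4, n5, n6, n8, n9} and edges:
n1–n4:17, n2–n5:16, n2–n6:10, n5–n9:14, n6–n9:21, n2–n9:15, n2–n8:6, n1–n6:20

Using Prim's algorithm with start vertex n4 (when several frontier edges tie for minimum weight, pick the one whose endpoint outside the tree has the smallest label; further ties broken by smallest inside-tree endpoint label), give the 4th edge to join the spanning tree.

Prim, starting at n4.
Step 1: cheapest edge leaving the tree is n1–n4 (17); add n1.
Step 2: cheapest edge leaving the tree is n1–n6 (20); add n6.
Step 3: cheapest edge leaving the tree is n2–n6 (10); add n2.
Step 4: cheapest edge leaving the tree is n2–n8 (6); add n8.
Step 5: cheapest edge leaving the tree is n2–n9 (15); add n9.
Step 6: cheapest edge leaving the tree is n5–n9 (14); add n5.
The 4th edge added is n2–n8.

n2-n8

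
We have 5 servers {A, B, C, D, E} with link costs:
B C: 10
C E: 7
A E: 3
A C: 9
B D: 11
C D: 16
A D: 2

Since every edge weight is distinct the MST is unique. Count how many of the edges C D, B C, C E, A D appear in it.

3

Kruskal's algorithm — process edges by increasing weight (ties by edge label):
A D (2): add. Components now {A,D} {B} {C} {E}
A E (3): add. Components now {A,D,E} {B} {C}
C E (7): add. Components now {A,C,D,E} {B}
A C (9): skip — A and C already connected.
B C (10): add. Components now {A,B,C,D,E}
MST edge set: {A D, A E, C E, B C}.
Of the listed edges, {B C, C E, A D} are in the MST → 3.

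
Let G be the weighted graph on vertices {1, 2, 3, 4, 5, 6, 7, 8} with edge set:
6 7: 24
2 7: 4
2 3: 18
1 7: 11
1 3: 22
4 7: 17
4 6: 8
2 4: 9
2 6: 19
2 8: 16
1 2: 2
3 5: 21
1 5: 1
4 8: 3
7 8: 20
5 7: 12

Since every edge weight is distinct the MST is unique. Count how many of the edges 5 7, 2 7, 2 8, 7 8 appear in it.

Kruskal: consider edges lightest-first.
1 5 (1): add — endpoints in different components.
1 2 (2): add — endpoints in different components.
4 8 (3): add — endpoints in different components.
2 7 (4): add — endpoints in different components.
4 6 (8): add — endpoints in different components.
2 4 (9): add — endpoints in different components.
1 7 (11): skip — 1 and 7 already connected.
5 7 (12): skip — 5 and 7 already connected.
2 8 (16): skip — 2 and 8 already connected.
4 7 (17): skip — 4 and 7 already connected.
2 3 (18): add — endpoints in different components.
MST edge set: {1 5, 1 2, 4 8, 2 7, 4 6, 2 4, 2 3}.
Of the listed edges, {2 7} are in the MST → 1.

1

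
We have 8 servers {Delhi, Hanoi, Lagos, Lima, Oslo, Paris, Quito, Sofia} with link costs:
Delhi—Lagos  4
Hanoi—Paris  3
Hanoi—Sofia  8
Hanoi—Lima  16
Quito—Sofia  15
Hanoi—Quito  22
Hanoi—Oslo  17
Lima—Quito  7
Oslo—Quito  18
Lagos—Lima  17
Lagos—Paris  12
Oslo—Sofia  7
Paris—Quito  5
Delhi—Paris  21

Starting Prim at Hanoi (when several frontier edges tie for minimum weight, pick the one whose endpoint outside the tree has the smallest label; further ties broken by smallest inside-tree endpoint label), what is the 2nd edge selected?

Grow the tree from Hanoi using Prim:
Step 1: cheapest edge leaving the tree is Hanoi—Paris (3); add Paris.
Step 2: cheapest edge leaving the tree is Paris—Quito (5); add Quito.
Step 3: cheapest edge leaving the tree is Lima—Quito (7); add Lima.
Step 4: cheapest edge leaving the tree is Hanoi—Sofia (8); add Sofia.
Step 5: cheapest edge leaving the tree is Oslo—Sofia (7); add Oslo.
Step 6: cheapest edge leaving the tree is Lagos—Paris (12); add Lagos.
Step 7: cheapest edge leaving the tree is Delhi—Lagos (4); add Delhi.
The 2nd edge added is Paris—Quito.

Paris-Quito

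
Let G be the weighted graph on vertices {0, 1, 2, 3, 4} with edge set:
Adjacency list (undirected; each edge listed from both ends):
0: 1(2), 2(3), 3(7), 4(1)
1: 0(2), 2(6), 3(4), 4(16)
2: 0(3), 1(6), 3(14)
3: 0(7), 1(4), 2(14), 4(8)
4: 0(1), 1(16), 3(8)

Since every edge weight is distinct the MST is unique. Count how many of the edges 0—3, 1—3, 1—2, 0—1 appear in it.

Sort edges by weight, then run Kruskal:
0—4 (1): add. Components now {0,4} {1} {2} {3}
0—1 (2): add. Components now {0,1,4} {2} {3}
0—2 (3): add. Components now {0,1,2,4} {3}
1—3 (4): add. Components now {0,1,2,3,4}
MST edge set: {0—4, 0—1, 0—2, 1—3}.
Of the listed edges, {1—3, 0—1} are in the MST → 2.

2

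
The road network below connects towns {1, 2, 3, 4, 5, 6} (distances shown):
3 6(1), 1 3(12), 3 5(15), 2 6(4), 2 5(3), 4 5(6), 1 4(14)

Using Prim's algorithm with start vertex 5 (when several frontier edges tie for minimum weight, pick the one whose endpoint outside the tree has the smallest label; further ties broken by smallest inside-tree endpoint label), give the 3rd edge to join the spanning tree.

Prim, starting at 5.
Step 1: frontier [2 5 3, 4 5 6, 3 5 15] → take 2 5 (3); add 2.
Step 2: frontier [2 6 4, 4 5 6, 3 5 15] → take 2 6 (4); add 6.
Step 3: frontier [4 5 6, 3 5 15, 3 6 1] → take 3 6 (1); add 3.
Step 4: frontier [1 3 12, 4 5 6] → take 4 5 (6); add 4.
Step 5: frontier [1 3 12, 1 4 14] → take 1 3 (12); add 1.
The 3rd edge added is 3 6.

3-6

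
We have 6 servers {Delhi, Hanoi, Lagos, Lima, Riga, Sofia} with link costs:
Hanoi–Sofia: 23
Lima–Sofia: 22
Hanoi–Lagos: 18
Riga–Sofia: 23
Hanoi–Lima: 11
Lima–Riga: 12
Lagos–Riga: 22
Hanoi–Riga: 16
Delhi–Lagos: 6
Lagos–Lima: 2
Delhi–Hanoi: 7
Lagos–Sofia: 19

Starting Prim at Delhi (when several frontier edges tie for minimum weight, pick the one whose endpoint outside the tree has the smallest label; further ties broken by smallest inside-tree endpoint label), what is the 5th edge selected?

Lagos-Sofia

Grow the tree from Delhi using Prim:
Step 1: frontier [Delhi–Lagos 6, Delhi–Hanoi 7] → take Delhi–Lagos (6); add Lagos.
Step 2: frontier [Delhi–Hanoi 7, Lagos–Lima 2, Hanoi–Lagos 18, Lagos–Sofia 19, Lagos–Riga 22] → take Lagos–Lima (2); add Lima.
Step 3: frontier [Delhi–Hanoi 7, Hanoi–Lagos 18, Lagos–Sofia 19, Lagos–Riga 22, Hanoi–Lima 11, Lima–Riga 12, Lima–Sofia 22] → take Delhi–Hanoi (7); add Hanoi.
Step 4: frontier [Hanoi–Riga 16, Hanoi–Sofia 23, Lagos–Sofia 19, Lagos–Riga 22, Lima–Riga 12, Lima–Sofia 22] → take Lima–Riga (12); add Riga.
Step 5: frontier [Hanoi–Sofia 23, Lagos–Sofia 19, Lima–Sofia 22, Riga–Sofia 23] → take Lagos–Sofia (19); add Sofia.
The 5th edge added is Lagos–Sofia.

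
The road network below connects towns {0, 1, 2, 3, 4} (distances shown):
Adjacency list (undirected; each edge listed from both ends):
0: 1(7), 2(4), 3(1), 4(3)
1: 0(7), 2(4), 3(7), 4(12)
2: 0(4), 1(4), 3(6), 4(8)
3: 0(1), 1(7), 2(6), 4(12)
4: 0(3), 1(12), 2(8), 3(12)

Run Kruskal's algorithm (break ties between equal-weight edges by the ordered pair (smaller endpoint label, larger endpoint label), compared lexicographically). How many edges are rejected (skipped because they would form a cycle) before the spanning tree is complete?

0

Sort edges by weight, then run Kruskal:
0—3 (1): add. Components now {0,3} {1} {2} {4}
0—4 (3): add. Components now {0,3,4} {1} {2}
0—2 (4): add. Components now {0,2,3,4} {1}
1—2 (4): add. Components now {0,1,2,3,4}
Edges rejected before the tree was complete: 0.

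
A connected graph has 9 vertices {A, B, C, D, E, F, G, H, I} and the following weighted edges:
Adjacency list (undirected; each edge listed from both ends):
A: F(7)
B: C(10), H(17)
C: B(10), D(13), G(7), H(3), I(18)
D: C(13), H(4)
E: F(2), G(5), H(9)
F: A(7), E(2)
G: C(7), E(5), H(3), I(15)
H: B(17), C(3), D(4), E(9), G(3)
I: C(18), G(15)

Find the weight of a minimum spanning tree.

49

Kruskal's algorithm — process edges by increasing weight (ties by edge label):
E—F (2): add — endpoints in different components.
C—H (3): add — endpoints in different components.
G—H (3): add — endpoints in different components.
D—H (4): add — endpoints in different components.
E—G (5): add — endpoints in different components.
A—F (7): add — endpoints in different components.
C—G (7): skip — C and G already connected.
E—H (9): skip — E and H already connected.
B—C (10): add — endpoints in different components.
C—D (13): skip — C and D already connected.
G—I (15): add — endpoints in different components.
MST edges: E—F, C—H, G—H, D—H, E—G, A—F, B—C, G—I; total weight 2+3+3+4+5+7+10+15 = 49.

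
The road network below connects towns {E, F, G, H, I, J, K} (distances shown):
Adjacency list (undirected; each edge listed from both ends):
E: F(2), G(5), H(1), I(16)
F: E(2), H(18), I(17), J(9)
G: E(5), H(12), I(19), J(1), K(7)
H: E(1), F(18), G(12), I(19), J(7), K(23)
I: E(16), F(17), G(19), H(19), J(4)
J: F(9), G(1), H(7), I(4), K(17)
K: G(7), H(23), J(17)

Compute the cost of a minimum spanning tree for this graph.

20

Prim, starting at F.
Step 1: cheapest edge leaving the tree is E–F (2); add E.
Step 2: cheapest edge leaving the tree is E–H (1); add H.
Step 3: cheapest edge leaving the tree is E–G (5); add G.
Step 4: cheapest edge leaving the tree is G–J (1); add J.
Step 5: cheapest edge leaving the tree is I–J (4); add I.
Step 6: cheapest edge leaving the tree is G–K (7); add K.
MST edges: E–F, E–H, E–G, G–J, I–J, G–K; total weight 2+1+5+1+4+7 = 20.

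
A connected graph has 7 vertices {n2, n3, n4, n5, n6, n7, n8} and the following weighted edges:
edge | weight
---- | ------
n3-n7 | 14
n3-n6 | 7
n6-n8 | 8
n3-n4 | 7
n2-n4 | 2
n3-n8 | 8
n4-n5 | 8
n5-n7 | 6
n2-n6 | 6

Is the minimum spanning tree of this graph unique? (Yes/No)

No

Kruskal: consider edges lightest-first.
n2-n4 (2): add — endpoints in different components.
n2-n6 (6): add — endpoints in different components.
n5-n7 (6): add — endpoints in different components.
n3-n4 (7): add — endpoints in different components.
n3-n6 (7): skip — n6 and n3 already connected.
n3-n8 (8): add — endpoints in different components.
n4-n5 (8): add — endpoints in different components.
Non-tree edge n6-n8 has weight 8, equal to the heaviest edge on its tree cycle — swapping gives another MST of the same weight. Not unique.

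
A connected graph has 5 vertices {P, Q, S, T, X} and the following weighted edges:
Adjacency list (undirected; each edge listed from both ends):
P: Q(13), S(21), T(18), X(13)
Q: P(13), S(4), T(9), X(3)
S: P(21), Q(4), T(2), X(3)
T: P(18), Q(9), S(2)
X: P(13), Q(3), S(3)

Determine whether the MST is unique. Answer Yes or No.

No

Kruskal's algorithm — process edges by increasing weight (ties by edge label):
S—T (2): add. Components now {S,T} {Q} {P} {X}
Q—X (3): add. Components now {S,T} {Q,X} {P}
S—X (3): add. Components now {Q,S,T,X} {P}
Q—S (4): skip — S and Q already connected.
Q—T (9): skip — T and Q already connected.
P—Q (13): add. Components now {P,Q,S,T,X}
Non-tree edge P—X has weight 13, equal to the heaviest edge on its tree cycle — swapping gives another MST of the same weight. Not unique.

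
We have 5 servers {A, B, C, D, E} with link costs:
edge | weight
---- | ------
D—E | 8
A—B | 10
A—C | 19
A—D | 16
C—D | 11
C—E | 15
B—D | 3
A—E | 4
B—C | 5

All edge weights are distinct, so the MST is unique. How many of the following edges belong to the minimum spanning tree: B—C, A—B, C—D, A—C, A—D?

1

Kruskal's algorithm — process edges by increasing weight (ties by edge label):
B—D (3): add. Components now {A} {B,D} {C} {E}
A—E (4): add. Components now {A,E} {B,D} {C}
B—C (5): add. Components now {A,E} {B,C,D}
D—E (8): add. Components now {A,B,C,D,E}
MST edge set: {B—D, A—E, B—C, D—E}.
Of the listed edges, {B—C} are in the MST → 1.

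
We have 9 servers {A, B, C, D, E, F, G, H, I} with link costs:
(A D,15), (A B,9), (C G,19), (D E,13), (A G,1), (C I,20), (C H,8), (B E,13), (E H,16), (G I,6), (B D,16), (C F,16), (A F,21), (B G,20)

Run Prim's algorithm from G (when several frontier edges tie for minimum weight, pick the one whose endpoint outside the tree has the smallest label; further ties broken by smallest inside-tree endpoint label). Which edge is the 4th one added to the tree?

B-E

Grow the tree from G using Prim:
Step 1: frontier [A G 1, G I 6, C G 19, B G 20] → take A G (1); add A.
Step 2: frontier [A B 9, A D 15, A F 21, G I 6, C G 19, B G 20] → take G I (6); add I.
Step 3: frontier [A B 9, A D 15, A F 21, C G 19, B G 20, C I 20] → take A B (9); add B.
Step 4: frontier [A D 15, A F 21, B E 13, B D 16, C G 19, C I 20] → take B E (13); add E.
Step 5: frontier [A D 15, A F 21, B D 16, D E 13, E H 16, C G 19, C I 20] → take D E (13); add D.
Step 6: frontier [A F 21, E H 16, C G 19, C I 20] → take E H (16); add H.
Step 7: frontier [A F 21, C G 19, C H 8, C I 20] → take C H (8); add C.
Step 8: frontier [A F 21, C F 16] → take C F (16); add F.
The 4th edge added is B E.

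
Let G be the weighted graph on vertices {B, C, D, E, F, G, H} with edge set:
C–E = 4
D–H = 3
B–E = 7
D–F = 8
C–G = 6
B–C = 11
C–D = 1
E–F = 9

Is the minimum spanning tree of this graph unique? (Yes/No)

Yes

Sort edges by weight, then run Kruskal:
C–D (1): add. Components now {B} {C,D} {E} {F} {G} {H}
D–H (3): add. Components now {B} {C,D,H} {E} {F} {G}
C–E (4): add. Components now {B} {C,D,E,H} {F} {G}
C–G (6): add. Components now {B} {C,D,E,G,H} {F}
B–E (7): add. Components now {B,C,D,E,G,H} {F}
D–F (8): add. Components now {B,C,D,E,F,G,H}
Every non-tree edge has weight strictly greater than the heaviest edge on the tree path between its endpoints, so the MST is unique.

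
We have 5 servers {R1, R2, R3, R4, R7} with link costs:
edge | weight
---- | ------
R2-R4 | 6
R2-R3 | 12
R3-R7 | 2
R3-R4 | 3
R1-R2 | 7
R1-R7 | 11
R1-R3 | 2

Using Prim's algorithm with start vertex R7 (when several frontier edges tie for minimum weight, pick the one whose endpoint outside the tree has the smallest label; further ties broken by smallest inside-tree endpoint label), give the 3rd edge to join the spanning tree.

Grow the tree from R7 using Prim:
Step 1: frontier [R3-R7 2, R1-R7 11] → take R3-R7 (2); add R3.
Step 2: frontier [R1-R3 2, R3-R4 3, R2-R3 12, R1-R7 11] → take R1-R3 (2); add R1.
Step 3: frontier [R1-R2 7, R3-R4 3, R2-R3 12] → take R3-R4 (3); add R4.
Step 4: frontier [R1-R2 7, R2-R3 12, R2-R4 6] → take R2-R4 (6); add R2.
The 3rd edge added is R3-R4.

R3-R4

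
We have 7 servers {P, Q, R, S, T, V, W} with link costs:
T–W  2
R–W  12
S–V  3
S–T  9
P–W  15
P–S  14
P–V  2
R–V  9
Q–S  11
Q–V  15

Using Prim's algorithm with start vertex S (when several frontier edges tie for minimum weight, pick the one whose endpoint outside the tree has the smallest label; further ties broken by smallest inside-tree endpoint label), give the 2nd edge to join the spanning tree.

P-V

Prim's algorithm from S:
Step 1: frontier [S–V 3, S–T 9, Q–S 11, P–S 14] → take S–V (3); add V.
Step 2: frontier [S–T 9, Q–S 11, P–S 14, P–V 2, R–V 9, Q–V 15] → take P–V (2); add P.
Step 3: frontier [P–W 15, S–T 9, Q–S 11, R–V 9, Q–V 15] → take R–V (9); add R.
Step 4: frontier [P–W 15, R–W 12, S–T 9, Q–S 11, Q–V 15] → take S–T (9); add T.
Step 5: frontier [P–W 15, R–W 12, Q–S 11, T–W 2, Q–V 15] → take T–W (2); add W.
Step 6: frontier [Q–S 11, Q–V 15] → take Q–S (11); add Q.
The 2nd edge added is P–V.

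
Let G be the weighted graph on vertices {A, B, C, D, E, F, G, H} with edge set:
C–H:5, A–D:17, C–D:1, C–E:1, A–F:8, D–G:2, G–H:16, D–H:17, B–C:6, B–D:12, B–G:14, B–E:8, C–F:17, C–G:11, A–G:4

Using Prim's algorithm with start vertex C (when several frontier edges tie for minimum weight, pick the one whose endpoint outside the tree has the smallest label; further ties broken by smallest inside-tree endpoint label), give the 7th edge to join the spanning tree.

A-F

Prim's algorithm from C:
Step 1: cheapest edge leaving the tree is C–D (1); add D.
Step 2: cheapest edge leaving the tree is C–E (1); add E.
Step 3: cheapest edge leaving the tree is D–G (2); add G.
Step 4: cheapest edge leaving the tree is A–G (4); add A.
Step 5: cheapest edge leaving the tree is C–H (5); add H.
Step 6: cheapest edge leaving the tree is B–C (6); add B.
Step 7: cheapest edge leaving the tree is A–F (8); add F.
The 7th edge added is A–F.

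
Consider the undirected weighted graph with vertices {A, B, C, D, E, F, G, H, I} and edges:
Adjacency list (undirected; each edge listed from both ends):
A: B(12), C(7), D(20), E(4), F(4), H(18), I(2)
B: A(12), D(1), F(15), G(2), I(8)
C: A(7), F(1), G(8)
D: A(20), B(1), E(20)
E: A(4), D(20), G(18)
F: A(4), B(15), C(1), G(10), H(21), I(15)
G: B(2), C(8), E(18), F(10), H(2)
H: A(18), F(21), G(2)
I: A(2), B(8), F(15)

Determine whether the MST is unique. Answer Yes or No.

No

Kruskal's algorithm — process edges by increasing weight (ties by edge label):
B–D (1): add — endpoints in different components.
C–F (1): add — endpoints in different components.
A–I (2): add — endpoints in different components.
B–G (2): add — endpoints in different components.
G–H (2): add — endpoints in different components.
A–E (4): add — endpoints in different components.
A–F (4): add — endpoints in different components.
A–C (7): skip — A and C already connected.
B–I (8): add — endpoints in different components.
Non-tree edge C–G has weight 8, equal to the heaviest edge on its tree cycle — swapping gives another MST of the same weight. Not unique.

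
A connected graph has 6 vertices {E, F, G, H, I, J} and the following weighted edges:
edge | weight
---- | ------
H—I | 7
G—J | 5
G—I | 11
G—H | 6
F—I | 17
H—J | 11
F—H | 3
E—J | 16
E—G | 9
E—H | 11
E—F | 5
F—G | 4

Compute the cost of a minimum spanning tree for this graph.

Kruskal: consider edges lightest-first.
F—H (3): add. Components now {E} {F,H} {G} {I} {J}
F—G (4): add. Components now {E} {F,G,H} {I} {J}
E—F (5): add. Components now {E,F,G,H} {I} {J}
G—J (5): add. Components now {E,F,G,H,J} {I}
G—H (6): skip — G and H already connected.
H—I (7): add. Components now {E,F,G,H,I,J}
MST edges: F—H, F—G, E—F, G—J, H—I; total weight 3+4+5+5+7 = 24.

24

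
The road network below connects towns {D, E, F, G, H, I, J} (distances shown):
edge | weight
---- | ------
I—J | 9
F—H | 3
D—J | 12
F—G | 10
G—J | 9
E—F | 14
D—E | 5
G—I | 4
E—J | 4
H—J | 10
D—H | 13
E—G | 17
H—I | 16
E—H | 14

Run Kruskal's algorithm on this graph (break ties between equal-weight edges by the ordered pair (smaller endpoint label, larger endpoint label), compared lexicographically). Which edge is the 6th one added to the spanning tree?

Kruskal's algorithm — process edges by increasing weight (ties by edge label):
F—H (3): add. Components now {D} {E} {F,H} {G} {I} {J}
E—J (4): add. Components now {D} {E,J} {F,H} {G} {I}
G—I (4): add. Components now {D} {E,J} {F,H} {G,I}
D—E (5): add. Components now {D,E,J} {F,H} {G,I}
G—J (9): add. Components now {D,E,G,I,J} {F,H}
I—J (9): skip — I and J already connected.
F—G (10): add. Components now {D,E,F,G,H,I,J}
The 6th edge added is F—G.

F-G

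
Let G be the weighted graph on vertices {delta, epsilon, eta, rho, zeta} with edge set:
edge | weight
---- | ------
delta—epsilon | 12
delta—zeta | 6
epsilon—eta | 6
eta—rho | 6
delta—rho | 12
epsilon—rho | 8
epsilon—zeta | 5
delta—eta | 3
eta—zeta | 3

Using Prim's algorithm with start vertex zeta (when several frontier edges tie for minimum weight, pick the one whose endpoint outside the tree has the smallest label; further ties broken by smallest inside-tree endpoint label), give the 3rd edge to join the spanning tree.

epsilon-zeta

Prim, starting at zeta.
Step 1: frontier [eta—zeta 3, epsilon—zeta 5, delta—zeta 6] → take eta—zeta (3); add eta.
Step 2: frontier [delta—eta 3, epsilon—eta 6, eta—rho 6, epsilon—zeta 5, delta—zeta 6] → take delta—eta (3); add delta.
Step 3: frontier [delta—epsilon 12, delta—rho 12, epsilon—eta 6, eta—rho 6, epsilon—zeta 5] → take epsilon—zeta (5); add epsilon.
Step 4: frontier [delta—rho 12, epsilon—rho 8, eta—rho 6] → take eta—rho (6); add rho.
The 3rd edge added is epsilon—zeta.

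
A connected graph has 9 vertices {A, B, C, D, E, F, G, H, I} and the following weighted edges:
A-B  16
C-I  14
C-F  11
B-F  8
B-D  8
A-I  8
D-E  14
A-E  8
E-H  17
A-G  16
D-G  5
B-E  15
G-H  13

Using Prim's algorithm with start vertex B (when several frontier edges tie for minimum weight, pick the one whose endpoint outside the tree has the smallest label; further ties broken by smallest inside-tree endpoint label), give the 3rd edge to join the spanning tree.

Prim's algorithm from B:
Step 1: cheapest edge leaving the tree is B-D (8); add D.
Step 2: cheapest edge leaving the tree is D-G (5); add G.
Step 3: cheapest edge leaving the tree is B-F (8); add F.
Step 4: cheapest edge leaving the tree is C-F (11); add C.
Step 5: cheapest edge leaving the tree is G-H (13); add H.
Step 6: cheapest edge leaving the tree is D-E (14); add E.
Step 7: cheapest edge leaving the tree is A-E (8); add A.
Step 8: cheapest edge leaving the tree is A-I (8); add I.
The 3rd edge added is B-F.

B-F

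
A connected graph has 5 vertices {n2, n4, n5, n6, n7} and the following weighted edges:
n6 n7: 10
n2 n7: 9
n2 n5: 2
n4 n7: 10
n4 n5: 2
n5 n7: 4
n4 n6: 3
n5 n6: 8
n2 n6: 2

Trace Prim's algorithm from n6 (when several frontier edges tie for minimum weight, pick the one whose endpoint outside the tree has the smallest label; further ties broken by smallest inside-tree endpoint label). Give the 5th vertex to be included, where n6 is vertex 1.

n7

Prim's algorithm from n6:
Step 1: cheapest edge leaving the tree is n2 n6 (2); add n2.
Step 2: cheapest edge leaving the tree is n2 n5 (2); add n5.
Step 3: cheapest edge leaving the tree is n4 n5 (2); add n4.
Step 4: cheapest edge leaving the tree is n5 n7 (4); add n7.
Vertex order: n6, n2, n5, n4, n7. The 5th vertex is n7.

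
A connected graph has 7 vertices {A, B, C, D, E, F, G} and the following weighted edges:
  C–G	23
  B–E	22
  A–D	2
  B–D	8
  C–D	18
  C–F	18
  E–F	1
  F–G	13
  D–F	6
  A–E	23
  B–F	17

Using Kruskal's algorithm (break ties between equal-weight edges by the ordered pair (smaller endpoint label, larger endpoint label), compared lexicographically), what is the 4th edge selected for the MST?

Sort edges by weight, then run Kruskal:
E–F (1): add — endpoints in different components.
A–D (2): add — endpoints in different components.
D–F (6): add — endpoints in different components.
B–D (8): add — endpoints in different components.
F–G (13): add — endpoints in different components.
B–F (17): skip — B and F already connected.
C–D (18): add — endpoints in different components.
The 4th edge added is B–D.

B-D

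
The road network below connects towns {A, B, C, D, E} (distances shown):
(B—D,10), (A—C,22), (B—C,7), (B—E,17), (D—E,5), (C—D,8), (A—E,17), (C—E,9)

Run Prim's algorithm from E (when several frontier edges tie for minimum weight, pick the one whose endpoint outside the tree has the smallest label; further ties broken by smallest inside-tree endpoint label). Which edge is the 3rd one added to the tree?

B-C

Grow the tree from E using Prim:
Step 1: cheapest edge leaving the tree is D—E (5); add D.
Step 2: cheapest edge leaving the tree is C—D (8); add C.
Step 3: cheapest edge leaving the tree is B—C (7); add B.
Step 4: cheapest edge leaving the tree is A—E (17); add A.
The 3rd edge added is B—C.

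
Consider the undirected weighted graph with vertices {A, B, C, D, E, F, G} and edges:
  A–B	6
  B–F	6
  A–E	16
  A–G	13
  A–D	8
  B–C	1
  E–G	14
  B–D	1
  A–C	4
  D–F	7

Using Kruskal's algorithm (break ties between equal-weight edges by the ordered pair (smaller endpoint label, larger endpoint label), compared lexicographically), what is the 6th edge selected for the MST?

Kruskal's algorithm — process edges by increasing weight (ties by edge label):
B–C (1): add. Components now {A} {B,C} {D} {E} {F} {G}
B–D (1): add. Components now {A} {B,C,D} {E} {F} {G}
A–C (4): add. Components now {A,B,C,D} {E} {F} {G}
A–B (6): skip — A and B already connected.
B–F (6): add. Components now {A,B,C,D,F} {E} {G}
D–F (7): skip — D and F already connected.
A–D (8): skip — A and D already connected.
A–G (13): add. Components now {A,B,C,D,F,G} {E}
E–G (14): add. Components now {A,B,C,D,E,F,G}
The 6th edge added is E–G.

E-G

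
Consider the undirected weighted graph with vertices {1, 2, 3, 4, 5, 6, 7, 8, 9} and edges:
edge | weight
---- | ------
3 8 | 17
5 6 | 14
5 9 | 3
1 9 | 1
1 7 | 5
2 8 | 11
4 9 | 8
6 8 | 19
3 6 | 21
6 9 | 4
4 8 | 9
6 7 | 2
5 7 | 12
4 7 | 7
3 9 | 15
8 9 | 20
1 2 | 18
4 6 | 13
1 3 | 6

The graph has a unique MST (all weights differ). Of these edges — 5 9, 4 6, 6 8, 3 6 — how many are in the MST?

Kruskal's algorithm — process edges by increasing weight (ties by edge label):
1 9 (1): add — endpoints in different components.
6 7 (2): add — endpoints in different components.
5 9 (3): add — endpoints in different components.
6 9 (4): add — endpoints in different components.
1 7 (5): skip — 1 and 7 already connected.
1 3 (6): add — endpoints in different components.
4 7 (7): add — endpoints in different components.
4 9 (8): skip — 4 and 9 already connected.
4 8 (9): add — endpoints in different components.
2 8 (11): add — endpoints in different components.
MST edge set: {1 9, 6 7, 5 9, 6 9, 1 3, 4 7, 4 8, 2 8}.
Of the listed edges, {5 9} are in the MST → 1.

1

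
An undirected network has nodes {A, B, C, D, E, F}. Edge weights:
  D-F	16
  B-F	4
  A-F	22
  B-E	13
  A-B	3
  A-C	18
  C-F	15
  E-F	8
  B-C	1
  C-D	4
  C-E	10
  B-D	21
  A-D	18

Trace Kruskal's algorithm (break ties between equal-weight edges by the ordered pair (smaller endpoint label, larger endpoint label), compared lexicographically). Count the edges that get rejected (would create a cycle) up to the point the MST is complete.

0

Sort edges by weight, then run Kruskal:
B-C (1): add — endpoints in different components.
A-B (3): add — endpoints in different components.
B-F (4): add — endpoints in different components.
C-D (4): add — endpoints in different components.
E-F (8): add — endpoints in different components.
Edges rejected before the tree was complete: 0.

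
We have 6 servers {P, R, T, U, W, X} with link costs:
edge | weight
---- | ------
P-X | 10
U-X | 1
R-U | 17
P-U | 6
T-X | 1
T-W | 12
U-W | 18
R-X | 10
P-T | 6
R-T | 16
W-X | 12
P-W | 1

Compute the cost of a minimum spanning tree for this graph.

Grow the tree from X using Prim:
Step 1: cheapest edge leaving the tree is T-X (1); add T.
Step 2: cheapest edge leaving the tree is U-X (1); add U.
Step 3: cheapest edge leaving the tree is P-T (6); add P.
Step 4: cheapest edge leaving the tree is P-W (1); add W.
Step 5: cheapest edge leaving the tree is R-X (10); add R.
MST edges: T-X, U-X, P-T, P-W, R-X; total weight 1+1+6+1+10 = 19.

19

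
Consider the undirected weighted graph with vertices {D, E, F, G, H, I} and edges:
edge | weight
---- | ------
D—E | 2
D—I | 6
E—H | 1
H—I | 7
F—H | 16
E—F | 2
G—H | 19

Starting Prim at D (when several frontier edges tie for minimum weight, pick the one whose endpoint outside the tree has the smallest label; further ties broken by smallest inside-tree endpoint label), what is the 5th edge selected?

G-H

Prim, starting at D.
Step 1: cheapest edge leaving the tree is D—E (2); add E.
Step 2: cheapest edge leaving the tree is E—H (1); add H.
Step 3: cheapest edge leaving the tree is E—F (2); add F.
Step 4: cheapest edge leaving the tree is D—I (6); add I.
Step 5: cheapest edge leaving the tree is G—H (19); add G.
The 5th edge added is G—H.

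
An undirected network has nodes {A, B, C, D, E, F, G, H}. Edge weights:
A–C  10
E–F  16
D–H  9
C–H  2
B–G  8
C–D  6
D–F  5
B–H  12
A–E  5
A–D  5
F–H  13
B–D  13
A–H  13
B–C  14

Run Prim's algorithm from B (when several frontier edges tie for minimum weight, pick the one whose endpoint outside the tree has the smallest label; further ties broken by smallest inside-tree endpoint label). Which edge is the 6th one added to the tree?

Grow the tree from B using Prim:
Step 1: cheapest edge leaving the tree is B–G (8); add G.
Step 2: cheapest edge leaving the tree is B–H (12); add H.
Step 3: cheapest edge leaving the tree is C–H (2); add C.
Step 4: cheapest edge leaving the tree is C–D (6); add D.
Step 5: cheapest edge leaving the tree is A–D (5); add A.
Step 6: cheapest edge leaving the tree is A–E (5); add E.
Step 7: cheapest edge leaving the tree is D–F (5); add F.
The 6th edge added is A–E.

A-E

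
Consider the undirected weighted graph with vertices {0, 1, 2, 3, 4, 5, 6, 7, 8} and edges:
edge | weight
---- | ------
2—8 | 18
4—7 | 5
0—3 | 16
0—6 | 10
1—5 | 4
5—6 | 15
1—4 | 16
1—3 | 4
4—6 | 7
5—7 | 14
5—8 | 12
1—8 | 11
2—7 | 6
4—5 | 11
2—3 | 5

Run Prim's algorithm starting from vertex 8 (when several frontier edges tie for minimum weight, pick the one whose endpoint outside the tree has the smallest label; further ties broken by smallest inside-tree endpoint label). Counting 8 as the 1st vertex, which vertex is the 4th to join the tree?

5

Prim, starting at 8.
Step 1: cheapest edge leaving the tree is 1—8 (11); add 1.
Step 2: cheapest edge leaving the tree is 1—3 (4); add 3.
Step 3: cheapest edge leaving the tree is 1—5 (4); add 5.
Step 4: cheapest edge leaving the tree is 2—3 (5); add 2.
Step 5: cheapest edge leaving the tree is 2—7 (6); add 7.
Step 6: cheapest edge leaving the tree is 4—7 (5); add 4.
Step 7: cheapest edge leaving the tree is 4—6 (7); add 6.
Step 8: cheapest edge leaving the tree is 0—6 (10); add 0.
Vertex order: 8, 1, 3, 5, 2, 7, 4, 6, 0. The 4th vertex is 5.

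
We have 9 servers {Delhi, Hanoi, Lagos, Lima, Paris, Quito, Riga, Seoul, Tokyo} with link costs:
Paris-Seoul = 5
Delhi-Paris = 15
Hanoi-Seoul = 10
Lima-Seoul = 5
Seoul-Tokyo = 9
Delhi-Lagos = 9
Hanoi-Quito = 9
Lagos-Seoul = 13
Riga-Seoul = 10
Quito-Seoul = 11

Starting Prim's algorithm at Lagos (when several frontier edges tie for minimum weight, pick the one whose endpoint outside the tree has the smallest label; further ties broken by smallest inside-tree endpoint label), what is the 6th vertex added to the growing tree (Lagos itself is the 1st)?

Prim, starting at Lagos.
Step 1: frontier [Delhi-Lagos 9, Lagos-Seoul 13] → take Delhi-Lagos (9); add Delhi.
Step 2: frontier [Delhi-Paris 15, Lagos-Seoul 13] → take Lagos-Seoul (13); add Seoul.
Step 3: frontier [Delhi-Paris 15, Lima-Seoul 5, Paris-Seoul 5, Seoul-Tokyo 9, Hanoi-Seoul 10, Riga-Seoul 10, Quito-Seoul 11] → take Lima-Seoul (5); add Lima.
Step 4: frontier [Delhi-Paris 15, Paris-Seoul 5, Seoul-Tokyo 9, Hanoi-Seoul 10, Riga-Seoul 10, Quito-Seoul 11] → take Paris-Seoul (5); add Paris.
Step 5: frontier [Seoul-Tokyo 9, Hanoi-Seoul 10, Riga-Seoul 10, Quito-Seoul 11] → take Seoul-Tokyo (9); add Tokyo.
Step 6: frontier [Hanoi-Seoul 10, Riga-Seoul 10, Quito-Seoul 11] → take Hanoi-Seoul (10); add Hanoi.
Step 7: frontier [Hanoi-Quito 9, Riga-Seoul 10, Quito-Seoul 11] → take Hanoi-Quito (9); add Quito.
Step 8: frontier [Riga-Seoul 10] → take Riga-Seoul (10); add Riga.
Vertex order: Lagos, Delhi, Seoul, Lima, Paris, Tokyo, Hanoi, Quito, Riga. The 6th vertex is Tokyo.

Tokyo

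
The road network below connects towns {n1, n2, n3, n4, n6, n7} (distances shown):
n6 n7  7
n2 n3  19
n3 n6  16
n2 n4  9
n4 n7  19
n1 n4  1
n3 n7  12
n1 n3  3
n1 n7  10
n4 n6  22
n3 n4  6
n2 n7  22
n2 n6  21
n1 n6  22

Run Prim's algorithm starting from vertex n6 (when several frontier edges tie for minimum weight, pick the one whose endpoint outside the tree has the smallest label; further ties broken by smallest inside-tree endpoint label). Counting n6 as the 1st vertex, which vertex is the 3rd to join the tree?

Grow the tree from n6 using Prim:
Step 1: frontier [n6 n7 7, n3 n6 16, n2 n6 21, n1 n6 22, n4 n6 22] → take n6 n7 (7); add n7.
Step 2: frontier [n3 n6 16, n2 n6 21, n1 n6 22, n4 n6 22, n1 n7 10, n3 n7 12, n4 n7 19, n2 n7 22] → take n1 n7 (10); add n1.
Step 3: frontier [n1 n4 1, n1 n3 3, n3 n6 16, n2 n6 21, n4 n6 22, n3 n7 12, n4 n7 19, n2 n7 22] → take n1 n4 (1); add n4.
Step 4: frontier [n1 n3 3, n3 n4 6, n2 n4 9, n3 n6 16, n2 n6 21, n3 n7 12, n2 n7 22] → take n1 n3 (3); add n3.
Step 5: frontier [n2 n3 19, n2 n4 9, n2 n6 21, n2 n7 22] → take n2 n4 (9); add n2.
Vertex order: n6, n7, n1, n4, n3, n2. The 3rd vertex is n1.

n1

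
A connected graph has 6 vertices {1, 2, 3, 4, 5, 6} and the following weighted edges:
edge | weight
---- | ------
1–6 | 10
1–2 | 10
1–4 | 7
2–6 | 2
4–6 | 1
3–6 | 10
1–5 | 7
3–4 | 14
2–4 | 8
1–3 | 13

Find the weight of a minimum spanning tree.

Prim's algorithm from 1:
Step 1: cheapest edge leaving the tree is 1–4 (7); add 4.
Step 2: cheapest edge leaving the tree is 4–6 (1); add 6.
Step 3: cheapest edge leaving the tree is 2–6 (2); add 2.
Step 4: cheapest edge leaving the tree is 1–5 (7); add 5.
Step 5: cheapest edge leaving the tree is 3–6 (10); add 3.
MST edges: 1–4, 4–6, 2–6, 1–5, 3–6; total weight 7+1+2+7+10 = 27.

27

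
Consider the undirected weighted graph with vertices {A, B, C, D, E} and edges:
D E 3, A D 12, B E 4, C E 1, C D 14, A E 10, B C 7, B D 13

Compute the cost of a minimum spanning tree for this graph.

Grow the tree from B using Prim:
Step 1: cheapest edge leaving the tree is B E (4); add E.
Step 2: cheapest edge leaving the tree is C E (1); add C.
Step 3: cheapest edge leaving the tree is D E (3); add D.
Step 4: cheapest edge leaving the tree is A E (10); add A.
MST edges: B E, C E, D E, A E; total weight 4+1+3+10 = 18.

18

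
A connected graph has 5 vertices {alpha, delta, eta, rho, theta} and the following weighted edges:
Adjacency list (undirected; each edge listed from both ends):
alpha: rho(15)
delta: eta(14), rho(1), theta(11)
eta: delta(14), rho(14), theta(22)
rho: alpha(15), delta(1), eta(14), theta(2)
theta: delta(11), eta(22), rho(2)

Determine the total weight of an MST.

Prim, starting at rho.
Step 1: cheapest edge leaving the tree is delta—rho (1); add delta.
Step 2: cheapest edge leaving the tree is rho—theta (2); add theta.
Step 3: cheapest edge leaving the tree is delta—eta (14); add eta.
Step 4: cheapest edge leaving the tree is alpha—rho (15); add alpha.
MST edges: delta—rho, rho—theta, delta—eta, alpha—rho; total weight 1+2+14+15 = 32.

32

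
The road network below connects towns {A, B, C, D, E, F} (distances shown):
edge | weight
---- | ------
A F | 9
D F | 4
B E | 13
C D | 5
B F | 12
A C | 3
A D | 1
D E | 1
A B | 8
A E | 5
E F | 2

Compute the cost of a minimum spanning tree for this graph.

Grow the tree from E using Prim:
Step 1: cheapest edge leaving the tree is D E (1); add D.
Step 2: cheapest edge leaving the tree is A D (1); add A.
Step 3: cheapest edge leaving the tree is E F (2); add F.
Step 4: cheapest edge leaving the tree is A C (3); add C.
Step 5: cheapest edge leaving the tree is A B (8); add B.
MST edges: D E, A D, E F, A C, A B; total weight 1+1+2+3+8 = 15.

15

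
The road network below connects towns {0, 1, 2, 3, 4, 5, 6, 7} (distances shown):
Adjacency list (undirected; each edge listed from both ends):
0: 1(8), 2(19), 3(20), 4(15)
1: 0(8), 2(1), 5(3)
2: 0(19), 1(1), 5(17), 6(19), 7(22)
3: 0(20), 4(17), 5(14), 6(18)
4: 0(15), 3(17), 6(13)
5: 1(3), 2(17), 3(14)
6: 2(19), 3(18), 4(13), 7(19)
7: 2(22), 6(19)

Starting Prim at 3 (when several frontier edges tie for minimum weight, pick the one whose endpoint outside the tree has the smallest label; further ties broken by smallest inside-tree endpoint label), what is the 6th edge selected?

Grow the tree from 3 using Prim:
Step 1: frontier [3-5 14, 3-4 17, 3-6 18, 0-3 20] → take 3-5 (14); add 5.
Step 2: frontier [3-4 17, 3-6 18, 0-3 20, 1-5 3, 2-5 17] → take 1-5 (3); add 1.
Step 3: frontier [1-2 1, 0-1 8, 3-4 17, 3-6 18, 0-3 20, 2-5 17] → take 1-2 (1); add 2.
Step 4: frontier [0-1 8, 0-2 19, 2-6 19, 2-7 22, 3-4 17, 3-6 18, 0-3 20] → take 0-1 (8); add 0.
Step 5: frontier [0-4 15, 2-6 19, 2-7 22, 3-4 17, 3-6 18] → take 0-4 (15); add 4.
Step 6: frontier [2-6 19, 2-7 22, 3-6 18, 4-6 13] → take 4-6 (13); add 6.
Step 7: frontier [2-7 22, 6-7 19] → take 6-7 (19); add 7.
The 6th edge added is 4-6.

4-6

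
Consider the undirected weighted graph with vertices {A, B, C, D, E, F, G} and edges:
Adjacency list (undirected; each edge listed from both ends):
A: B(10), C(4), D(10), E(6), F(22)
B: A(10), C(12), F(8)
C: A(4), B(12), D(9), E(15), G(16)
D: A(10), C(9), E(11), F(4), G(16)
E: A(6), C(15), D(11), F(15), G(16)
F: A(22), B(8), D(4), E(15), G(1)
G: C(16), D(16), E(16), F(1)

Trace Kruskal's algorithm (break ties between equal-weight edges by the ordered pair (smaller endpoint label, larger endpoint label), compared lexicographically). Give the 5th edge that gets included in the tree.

B-F

Sort edges by weight, then run Kruskal:
F G (1): add. Components now {A} {B} {C} {D} {E} {F,G}
A C (4): add. Components now {A,C} {B} {D} {E} {F,G}
D F (4): add. Components now {A,C} {B} {D,F,G} {E}
A E (6): add. Components now {A,C,E} {B} {D,F,G}
B F (8): add. Components now {A,C,E} {B,D,F,G}
C D (9): add. Components now {A,B,C,D,E,F,G}
The 5th edge added is B F.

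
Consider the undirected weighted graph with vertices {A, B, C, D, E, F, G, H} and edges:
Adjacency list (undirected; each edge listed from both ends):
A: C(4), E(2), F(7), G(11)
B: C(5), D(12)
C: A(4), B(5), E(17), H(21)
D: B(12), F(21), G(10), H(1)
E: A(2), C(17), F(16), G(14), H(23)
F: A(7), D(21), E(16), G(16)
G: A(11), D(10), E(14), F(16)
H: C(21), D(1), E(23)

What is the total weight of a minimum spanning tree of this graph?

Prim, starting at A.
Step 1: cheapest edge leaving the tree is A—E (2); add E.
Step 2: cheapest edge leaving the tree is A—C (4); add C.
Step 3: cheapest edge leaving the tree is B—C (5); add B.
Step 4: cheapest edge leaving the tree is A—F (7); add F.
Step 5: cheapest edge leaving the tree is A—G (11); add G.
Step 6: cheapest edge leaving the tree is D—G (10); add D.
Step 7: cheapest edge leaving the tree is D—H (1); add H.
MST edges: A—E, A—C, B—C, A—F, A—G, D—G, D—H; total weight 2+4+5+7+11+10+1 = 40.

40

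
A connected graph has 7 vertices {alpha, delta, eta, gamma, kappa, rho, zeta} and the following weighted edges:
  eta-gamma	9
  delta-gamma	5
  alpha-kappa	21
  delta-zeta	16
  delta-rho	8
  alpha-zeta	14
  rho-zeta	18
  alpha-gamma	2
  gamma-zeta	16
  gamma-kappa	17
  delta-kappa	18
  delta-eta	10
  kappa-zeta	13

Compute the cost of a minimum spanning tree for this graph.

Kruskal: consider edges lightest-first.
alpha-gamma (2): add. Components now {rho} {alpha,gamma} {eta} {kappa} {zeta} {delta}
delta-gamma (5): add. Components now {rho} {alpha,delta,gamma} {eta} {kappa} {zeta}
delta-rho (8): add. Components now {alpha,delta,gamma,rho} {eta} {kappa} {zeta}
eta-gamma (9): add. Components now {alpha,delta,eta,gamma,rho} {kappa} {zeta}
delta-eta (10): skip — eta and delta already connected.
kappa-zeta (13): add. Components now {alpha,delta,eta,gamma,rho} {kappa,zeta}
alpha-zeta (14): add. Components now {alpha,delta,eta,gamma,kappa,rho,zeta}
MST edges: alpha-gamma, delta-gamma, delta-rho, eta-gamma, kappa-zeta, alpha-zeta; total weight 2+5+8+9+13+14 = 51.

51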